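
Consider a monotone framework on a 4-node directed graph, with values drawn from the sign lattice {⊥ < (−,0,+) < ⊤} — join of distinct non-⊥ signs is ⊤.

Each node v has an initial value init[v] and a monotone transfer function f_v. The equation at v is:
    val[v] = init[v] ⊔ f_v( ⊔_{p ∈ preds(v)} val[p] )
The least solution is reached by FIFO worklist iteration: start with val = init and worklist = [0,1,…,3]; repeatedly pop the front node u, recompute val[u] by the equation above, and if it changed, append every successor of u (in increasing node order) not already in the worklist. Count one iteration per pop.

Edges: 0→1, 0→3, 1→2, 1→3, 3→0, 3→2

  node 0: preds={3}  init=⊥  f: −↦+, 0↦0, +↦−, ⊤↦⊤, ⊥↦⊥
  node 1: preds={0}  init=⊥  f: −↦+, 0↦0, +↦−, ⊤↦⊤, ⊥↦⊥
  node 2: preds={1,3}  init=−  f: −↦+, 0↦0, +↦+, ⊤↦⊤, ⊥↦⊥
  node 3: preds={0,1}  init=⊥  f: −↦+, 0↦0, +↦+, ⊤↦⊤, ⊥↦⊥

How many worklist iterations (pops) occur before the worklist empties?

4

Trace (4 dequeues):
  [1] u=0 | in ⊥ | out ⊥ | ==
  [2] u=1 | in ⊥ | out ⊥ | ==
  [3] u=2 | in ⊥ | out − | ==
  [4] u=3 | in ⊥ | out ⊥ | ==

Converged values:
  [0] ⊥
  [1] ⊥
  [2] −
  [3] ⊥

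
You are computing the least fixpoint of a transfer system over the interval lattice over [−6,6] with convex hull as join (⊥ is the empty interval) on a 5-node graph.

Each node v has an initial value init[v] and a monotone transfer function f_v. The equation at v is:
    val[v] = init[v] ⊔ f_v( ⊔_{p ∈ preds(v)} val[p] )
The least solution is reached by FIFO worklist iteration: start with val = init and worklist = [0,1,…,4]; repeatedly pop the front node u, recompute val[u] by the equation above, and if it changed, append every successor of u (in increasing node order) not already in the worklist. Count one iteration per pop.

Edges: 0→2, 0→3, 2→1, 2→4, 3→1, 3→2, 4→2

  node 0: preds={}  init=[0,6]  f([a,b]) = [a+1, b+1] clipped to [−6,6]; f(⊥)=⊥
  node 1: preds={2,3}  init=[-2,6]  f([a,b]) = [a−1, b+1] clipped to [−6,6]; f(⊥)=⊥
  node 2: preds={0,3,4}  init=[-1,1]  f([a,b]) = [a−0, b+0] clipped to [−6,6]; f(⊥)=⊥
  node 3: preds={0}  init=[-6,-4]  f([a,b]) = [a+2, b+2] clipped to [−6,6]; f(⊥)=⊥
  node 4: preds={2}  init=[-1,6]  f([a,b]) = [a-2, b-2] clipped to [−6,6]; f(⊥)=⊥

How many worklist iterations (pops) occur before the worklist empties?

7

Trace (7 dequeues):
  [1] u=0 | in ⊥ | out [0,6] | ==
  [2] u=1 | in [-6,1] | out [-6,6] | prev [-2,6] | push {}
  [3] u=2 | in [-6,6] | out [-6,6] | prev [-1,1] | push {1}
  [4] u=3 | in [0,6] | out [-6,6] | prev [-6,-4] | push {2}
  [5] u=4 | in [-6,6] | out [-6,6] | prev [-1,6] | push {}
  [6] u=1 | in [-6,6] | out [-6,6] | ==
  [7] u=2 | in [-6,6] | out [-6,6] | ==

Converged values:
  [0] [0,6]
  [1] [-6,6]
  [2] [-6,6]
  [3] [-6,6]
  [4] [-6,6]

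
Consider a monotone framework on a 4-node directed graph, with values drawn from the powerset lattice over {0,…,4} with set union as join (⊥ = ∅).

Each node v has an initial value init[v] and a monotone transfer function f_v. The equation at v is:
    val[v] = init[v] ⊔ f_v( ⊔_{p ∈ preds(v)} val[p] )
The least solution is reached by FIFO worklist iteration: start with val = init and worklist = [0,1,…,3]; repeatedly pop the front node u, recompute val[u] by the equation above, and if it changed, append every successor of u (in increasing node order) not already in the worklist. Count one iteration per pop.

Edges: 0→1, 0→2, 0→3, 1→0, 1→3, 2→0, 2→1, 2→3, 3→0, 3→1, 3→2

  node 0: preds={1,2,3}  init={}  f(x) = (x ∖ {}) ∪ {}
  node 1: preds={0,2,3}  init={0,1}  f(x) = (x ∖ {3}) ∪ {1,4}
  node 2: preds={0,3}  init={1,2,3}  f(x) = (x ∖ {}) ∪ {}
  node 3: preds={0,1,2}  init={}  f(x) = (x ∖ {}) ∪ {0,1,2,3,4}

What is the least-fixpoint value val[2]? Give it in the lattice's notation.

{0,1,2,3,4}

Worklist (10 pops):
  #1 pop 0: in={0,1,2,3} → {0,1,2,3} (was {}); enqueue []
  #2 pop 1: in={0,1,2,3} → {0,1,2,4} (was {0,1}); enqueue [0]
  #3 pop 2: in={0,1,2,3} → {0,1,2,3} (was {1,2,3}); enqueue [1]
  #4 pop 3: in={0,1,2,3,4} → {0,1,2,3,4} (was {}); enqueue [2]
  #5 pop 0: in={0,1,2,3,4} → {0,1,2,3,4} (was {0,1,2,3}); enqueue [3]
  #6 pop 1: in={0,1,2,3,4} → {0,1,2,4} (no change)
  #7 pop 2: in={0,1,2,3,4} → {0,1,2,3,4} (was {0,1,2,3}); enqueue [0,1]
  #8 pop 3: in={0,1,2,3,4} → {0,1,2,3,4} (no change)
  #9 pop 0: in={0,1,2,3,4} → {0,1,2,3,4} (no change)
  #10 pop 1: in={0,1,2,3,4} → {0,1,2,4} (no change)

Fixpoint:
  val[0] = {0,1,2,3,4}
  val[1] = {0,1,2,4}
  val[2] = {0,1,2,3,4}
  val[3] = {0,1,2,3,4}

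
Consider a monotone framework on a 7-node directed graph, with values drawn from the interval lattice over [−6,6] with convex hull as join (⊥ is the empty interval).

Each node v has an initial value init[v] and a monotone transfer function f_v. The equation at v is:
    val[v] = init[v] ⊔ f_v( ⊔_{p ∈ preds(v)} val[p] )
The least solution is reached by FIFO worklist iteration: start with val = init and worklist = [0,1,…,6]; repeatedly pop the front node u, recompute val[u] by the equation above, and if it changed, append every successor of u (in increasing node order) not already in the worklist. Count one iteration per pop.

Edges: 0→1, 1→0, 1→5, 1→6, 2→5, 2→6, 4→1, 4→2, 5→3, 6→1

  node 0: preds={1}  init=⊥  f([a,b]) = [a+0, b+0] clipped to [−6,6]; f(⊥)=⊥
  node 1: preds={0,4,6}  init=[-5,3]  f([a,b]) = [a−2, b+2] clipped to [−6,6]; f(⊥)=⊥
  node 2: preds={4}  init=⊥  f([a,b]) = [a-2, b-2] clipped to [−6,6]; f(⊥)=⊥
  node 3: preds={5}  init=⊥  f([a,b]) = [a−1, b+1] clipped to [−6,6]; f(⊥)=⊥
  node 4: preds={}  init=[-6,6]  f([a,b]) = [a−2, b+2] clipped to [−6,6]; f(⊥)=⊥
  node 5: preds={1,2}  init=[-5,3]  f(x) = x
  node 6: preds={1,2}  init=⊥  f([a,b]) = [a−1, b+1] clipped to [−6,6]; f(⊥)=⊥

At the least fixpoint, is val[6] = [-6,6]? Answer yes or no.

Trace (10 dequeues):
  [1] u=0 | in [-5,3] | out [-5,3] | prev ⊥ | push {}
  [2] u=1 | in [-6,6] | out [-6,6] | prev [-5,3] | push {0}
  [3] u=2 | in [-6,6] | out [-6,4] | prev ⊥ | push {}
  [4] u=3 | in [-5,3] | out [-6,4] | prev ⊥ | push {}
  [5] u=4 | in ⊥ | out [-6,6] | ==
  [6] u=5 | in [-6,6] | out [-6,6] | prev [-5,3] | push {3}
  [7] u=6 | in [-6,6] | out [-6,6] | prev ⊥ | push {1}
  [8] u=0 | in [-6,6] | out [-6,6] | prev [-5,3] | push {}
  [9] u=3 | in [-6,6] | out [-6,6] | prev [-6,4] | push {}
  [10] u=1 | in [-6,6] | out [-6,6] | ==

Converged values:
  [0] [-6,6]
  [1] [-6,6]
  [2] [-6,4]
  [3] [-6,6]
  [4] [-6,6]
  [5] [-6,6]
  [6] [-6,6]

yes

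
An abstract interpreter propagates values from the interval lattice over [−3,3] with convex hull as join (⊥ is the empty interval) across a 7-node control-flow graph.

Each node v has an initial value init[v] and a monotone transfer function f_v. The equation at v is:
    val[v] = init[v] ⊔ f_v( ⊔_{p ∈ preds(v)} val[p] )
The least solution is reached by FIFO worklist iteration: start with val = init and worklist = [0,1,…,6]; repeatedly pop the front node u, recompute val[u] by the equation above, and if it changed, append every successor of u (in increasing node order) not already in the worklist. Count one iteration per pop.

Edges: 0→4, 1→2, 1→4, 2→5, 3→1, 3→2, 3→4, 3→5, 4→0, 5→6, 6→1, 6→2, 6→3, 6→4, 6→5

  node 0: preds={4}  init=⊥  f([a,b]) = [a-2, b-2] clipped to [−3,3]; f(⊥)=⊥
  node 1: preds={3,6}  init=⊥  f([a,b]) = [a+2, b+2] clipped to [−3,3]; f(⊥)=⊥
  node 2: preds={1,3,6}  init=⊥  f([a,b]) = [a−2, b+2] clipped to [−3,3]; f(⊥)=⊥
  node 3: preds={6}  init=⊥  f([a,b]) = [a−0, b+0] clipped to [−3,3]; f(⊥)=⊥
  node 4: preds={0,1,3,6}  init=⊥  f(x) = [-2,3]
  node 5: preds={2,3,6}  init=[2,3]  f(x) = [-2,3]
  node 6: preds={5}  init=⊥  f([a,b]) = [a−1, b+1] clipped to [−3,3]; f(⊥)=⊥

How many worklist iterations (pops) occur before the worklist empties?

Worklist (15 pops):
  #1 pop 0: in=⊥ → ⊥ (no change)
  #2 pop 1: in=⊥ → ⊥ (no change)
  #3 pop 2: in=⊥ → ⊥ (no change)
  #4 pop 3: in=⊥ → ⊥ (no change)
  #5 pop 4: in=⊥ → [-2,3] (was ⊥); enqueue [0]
  #6 pop 5: in=⊥ → [-2,3] (was [2,3]); enqueue []
  #7 pop 6: in=[-2,3] → [-3,3] (was ⊥); enqueue [1,2,3,4,5]
  #8 pop 0: in=[-2,3] → [-3,1] (was ⊥); enqueue []
  #9 pop 1: in=[-3,3] → [-1,3] (was ⊥); enqueue []
  #10 pop 2: in=[-3,3] → [-3,3] (was ⊥); enqueue []
  #11 pop 3: in=[-3,3] → [-3,3] (was ⊥); enqueue [1,2]
  #12 pop 4: in=[-3,3] → [-2,3] (no change)
  #13 pop 5: in=[-3,3] → [-2,3] (no change)
  #14 pop 1: in=[-3,3] → [-1,3] (no change)
  #15 pop 2: in=[-3,3] → [-3,3] (no change)

Fixpoint:
  val[0] = [-3,1]
  val[1] = [-1,3]
  val[2] = [-3,3]
  val[3] = [-3,3]
  val[4] = [-2,3]
  val[5] = [-2,3]
  val[6] = [-3,3]

15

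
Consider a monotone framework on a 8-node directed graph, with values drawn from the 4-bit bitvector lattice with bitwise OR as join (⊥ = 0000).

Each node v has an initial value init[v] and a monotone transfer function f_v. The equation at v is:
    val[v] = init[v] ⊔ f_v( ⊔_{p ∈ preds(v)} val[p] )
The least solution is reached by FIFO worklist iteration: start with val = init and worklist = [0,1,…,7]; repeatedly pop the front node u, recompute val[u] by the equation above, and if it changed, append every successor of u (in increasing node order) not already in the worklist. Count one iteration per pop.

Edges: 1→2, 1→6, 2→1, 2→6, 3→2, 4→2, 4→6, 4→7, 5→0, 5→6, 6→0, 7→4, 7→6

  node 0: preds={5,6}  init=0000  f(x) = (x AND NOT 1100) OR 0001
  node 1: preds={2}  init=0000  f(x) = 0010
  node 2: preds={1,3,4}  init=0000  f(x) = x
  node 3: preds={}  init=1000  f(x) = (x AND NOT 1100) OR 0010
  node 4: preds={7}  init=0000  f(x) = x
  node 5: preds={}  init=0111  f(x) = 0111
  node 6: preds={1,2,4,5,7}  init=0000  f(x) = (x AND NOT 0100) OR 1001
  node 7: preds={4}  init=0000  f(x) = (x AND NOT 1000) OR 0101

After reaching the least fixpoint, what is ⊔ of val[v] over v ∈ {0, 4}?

Iteration log — 17 steps:
  step 1. node 0  ⊔preds=0111  new=0011  old=0000  +wl: 
  step 2. node 1  ⊔preds=0000  new=0010  old=0000  +wl: 
  step 3. node 2  ⊔preds=1010  new=1010  old=0000  +wl: 1
  step 4. node 3  ⊔preds=0000  new=1010  old=1000  +wl: 2
  step 5. node 4  ⊔preds=0000  new=0000  stable
  step 6. node 5  ⊔preds=0000  new=0111  stable
  step 7. node 6  ⊔preds=1111  new=1011  old=0000  +wl: 0
  step 8. node 7  ⊔preds=0000  new=0101  old=0000  +wl: 4,6
  step 9. node 1  ⊔preds=1010  new=0010  stable
  step 10. node 2  ⊔preds=1010  new=1010  stable
  step 11. node 0  ⊔preds=1111  new=0011  stable
  step 12. node 4  ⊔preds=0101  new=0101  old=0000  +wl: 2,7
  step 13. node 6  ⊔preds=1111  new=1011  stable
  step 14. node 2  ⊔preds=1111  new=1111  old=1010  +wl: 1,6
  step 15. node 7  ⊔preds=0101  new=0101  stable
  step 16. node 1  ⊔preds=1111  new=0010  stable
  step 17. node 6  ⊔preds=1111  new=1011  stable

Least fixpoint reached:
  node 0: 0011
  node 1: 0010
  node 2: 1111
  node 3: 1010
  node 4: 0101
  node 5: 0111
  node 6: 1011
  node 7: 0101

0111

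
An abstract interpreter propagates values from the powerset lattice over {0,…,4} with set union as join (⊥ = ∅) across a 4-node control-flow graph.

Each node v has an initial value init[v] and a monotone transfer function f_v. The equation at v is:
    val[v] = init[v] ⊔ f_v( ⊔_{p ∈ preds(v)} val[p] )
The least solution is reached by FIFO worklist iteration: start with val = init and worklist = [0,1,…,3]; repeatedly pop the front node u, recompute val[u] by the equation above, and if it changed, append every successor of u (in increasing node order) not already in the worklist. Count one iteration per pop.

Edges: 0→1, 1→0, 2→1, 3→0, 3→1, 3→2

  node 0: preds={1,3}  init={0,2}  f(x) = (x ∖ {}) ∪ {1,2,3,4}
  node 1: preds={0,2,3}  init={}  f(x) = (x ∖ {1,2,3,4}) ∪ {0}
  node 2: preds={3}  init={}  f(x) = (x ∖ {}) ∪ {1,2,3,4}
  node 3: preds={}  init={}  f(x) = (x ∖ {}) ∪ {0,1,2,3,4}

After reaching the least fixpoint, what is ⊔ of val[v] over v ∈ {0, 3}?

{0,1,2,3,4}

Trace (8 dequeues):
  [1] u=0 | in {} | out {0,1,2,3,4} | prev {0,2} | push {}
  [2] u=1 | in {0,1,2,3,4} | out {0} | prev {} | push {0}
  [3] u=2 | in {} | out {1,2,3,4} | prev {} | push {1}
  [4] u=3 | in {} | out {0,1,2,3,4} | prev {} | push {2}
  [5] u=0 | in {0,1,2,3,4} | out {0,1,2,3,4} | ==
  [6] u=1 | in {0,1,2,3,4} | out {0} | ==
  [7] u=2 | in {0,1,2,3,4} | out {0,1,2,3,4} | prev {1,2,3,4} | push {1}
  [8] u=1 | in {0,1,2,3,4} | out {0} | ==

Converged values:
  [0] {0,1,2,3,4}
  [1] {0}
  [2] {0,1,2,3,4}
  [3] {0,1,2,3,4}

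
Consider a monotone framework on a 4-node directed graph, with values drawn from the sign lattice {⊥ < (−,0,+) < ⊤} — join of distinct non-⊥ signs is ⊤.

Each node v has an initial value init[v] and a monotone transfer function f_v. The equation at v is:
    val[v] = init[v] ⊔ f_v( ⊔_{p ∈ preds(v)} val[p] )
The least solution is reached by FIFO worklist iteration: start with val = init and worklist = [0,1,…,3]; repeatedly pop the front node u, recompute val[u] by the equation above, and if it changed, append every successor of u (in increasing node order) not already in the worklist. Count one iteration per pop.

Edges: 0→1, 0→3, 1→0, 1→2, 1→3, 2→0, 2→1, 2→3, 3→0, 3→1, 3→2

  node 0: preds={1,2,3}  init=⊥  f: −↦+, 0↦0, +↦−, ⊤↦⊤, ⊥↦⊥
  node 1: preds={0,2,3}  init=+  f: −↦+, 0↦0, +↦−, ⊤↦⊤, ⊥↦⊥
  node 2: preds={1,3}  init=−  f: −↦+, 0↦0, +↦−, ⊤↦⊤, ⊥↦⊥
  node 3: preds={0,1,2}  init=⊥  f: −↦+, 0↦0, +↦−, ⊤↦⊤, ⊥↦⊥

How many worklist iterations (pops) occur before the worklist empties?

Trace (7 dequeues):
  [1] u=0 | in ⊤ | out ⊤ | prev ⊥ | push {}
  [2] u=1 | in ⊤ | out ⊤ | prev + | push {0}
  [3] u=2 | in ⊤ | out ⊤ | prev − | push {1}
  [4] u=3 | in ⊤ | out ⊤ | prev ⊥ | push {2}
  [5] u=0 | in ⊤ | out ⊤ | ==
  [6] u=1 | in ⊤ | out ⊤ | ==
  [7] u=2 | in ⊤ | out ⊤ | ==

Converged values:
  [0] ⊤
  [1] ⊤
  [2] ⊤
  [3] ⊤

7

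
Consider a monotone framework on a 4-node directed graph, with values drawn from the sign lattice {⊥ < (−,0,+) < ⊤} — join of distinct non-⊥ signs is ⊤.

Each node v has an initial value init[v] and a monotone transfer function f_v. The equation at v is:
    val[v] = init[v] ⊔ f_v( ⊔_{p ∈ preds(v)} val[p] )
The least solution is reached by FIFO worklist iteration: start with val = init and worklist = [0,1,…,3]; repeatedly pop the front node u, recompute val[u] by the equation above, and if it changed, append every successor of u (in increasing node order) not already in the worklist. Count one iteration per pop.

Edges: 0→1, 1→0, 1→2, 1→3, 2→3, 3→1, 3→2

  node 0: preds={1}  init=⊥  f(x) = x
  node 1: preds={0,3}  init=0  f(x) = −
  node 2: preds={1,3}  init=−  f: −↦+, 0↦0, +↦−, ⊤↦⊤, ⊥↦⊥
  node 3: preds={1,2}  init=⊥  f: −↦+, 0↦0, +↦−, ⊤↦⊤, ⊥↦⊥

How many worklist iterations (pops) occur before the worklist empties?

7

Iteration log — 7 steps:
  step 1. node 0  ⊔preds=0  new=0  old=⊥  +wl: 
  step 2. node 1  ⊔preds=0  new=⊤  old=0  +wl: 0
  step 3. node 2  ⊔preds=⊤  new=⊤  old=−  +wl: 
  step 4. node 3  ⊔preds=⊤  new=⊤  old=⊥  +wl: 1,2
  step 5. node 0  ⊔preds=⊤  new=⊤  old=0  +wl: 
  step 6. node 1  ⊔preds=⊤  new=⊤  stable
  step 7. node 2  ⊔preds=⊤  new=⊤  stable

Least fixpoint reached:
  node 0: ⊤
  node 1: ⊤
  node 2: ⊤
  node 3: ⊤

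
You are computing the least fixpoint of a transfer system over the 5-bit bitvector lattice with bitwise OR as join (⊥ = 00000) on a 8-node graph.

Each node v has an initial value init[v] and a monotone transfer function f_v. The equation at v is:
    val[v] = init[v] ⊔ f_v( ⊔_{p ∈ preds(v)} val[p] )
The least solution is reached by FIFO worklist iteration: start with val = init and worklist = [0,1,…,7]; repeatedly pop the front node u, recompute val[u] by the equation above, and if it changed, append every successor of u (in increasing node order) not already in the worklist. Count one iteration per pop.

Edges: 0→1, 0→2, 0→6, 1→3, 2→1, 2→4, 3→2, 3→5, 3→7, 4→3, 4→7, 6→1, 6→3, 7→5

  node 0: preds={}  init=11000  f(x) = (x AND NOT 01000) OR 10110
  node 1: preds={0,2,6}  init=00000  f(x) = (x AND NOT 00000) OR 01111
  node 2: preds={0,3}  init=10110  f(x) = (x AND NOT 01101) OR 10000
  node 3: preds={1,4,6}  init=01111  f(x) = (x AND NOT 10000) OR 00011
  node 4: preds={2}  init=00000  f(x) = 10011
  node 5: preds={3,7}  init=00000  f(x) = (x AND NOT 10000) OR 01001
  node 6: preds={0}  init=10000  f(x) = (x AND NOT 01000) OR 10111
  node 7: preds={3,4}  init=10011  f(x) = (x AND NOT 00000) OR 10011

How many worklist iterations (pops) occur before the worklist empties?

Iteration log — 11 steps:
  step 1. node 0  ⊔preds=00000  new=11110  old=11000  +wl: 
  step 2. node 1  ⊔preds=11110  new=11111  old=00000  +wl: 
  step 3. node 2  ⊔preds=11111  new=10110  stable
  step 4. node 3  ⊔preds=11111  new=01111  stable
  step 5. node 4  ⊔preds=10110  new=10011  old=00000  +wl: 3
  step 6. node 5  ⊔preds=11111  new=01111  old=00000  +wl: 
  step 7. node 6  ⊔preds=11110  new=10111  old=10000  +wl: 1
  step 8. node 7  ⊔preds=11111  new=11111  old=10011  +wl: 5
  step 9. node 3  ⊔preds=11111  new=01111  stable
  step 10. node 1  ⊔preds=11111  new=11111  stable
  step 11. node 5  ⊔preds=11111  new=01111  stable

Least fixpoint reached:
  node 0: 11110
  node 1: 11111
  node 2: 10110
  node 3: 01111
  node 4: 10011
  node 5: 01111
  node 6: 10111
  node 7: 11111

11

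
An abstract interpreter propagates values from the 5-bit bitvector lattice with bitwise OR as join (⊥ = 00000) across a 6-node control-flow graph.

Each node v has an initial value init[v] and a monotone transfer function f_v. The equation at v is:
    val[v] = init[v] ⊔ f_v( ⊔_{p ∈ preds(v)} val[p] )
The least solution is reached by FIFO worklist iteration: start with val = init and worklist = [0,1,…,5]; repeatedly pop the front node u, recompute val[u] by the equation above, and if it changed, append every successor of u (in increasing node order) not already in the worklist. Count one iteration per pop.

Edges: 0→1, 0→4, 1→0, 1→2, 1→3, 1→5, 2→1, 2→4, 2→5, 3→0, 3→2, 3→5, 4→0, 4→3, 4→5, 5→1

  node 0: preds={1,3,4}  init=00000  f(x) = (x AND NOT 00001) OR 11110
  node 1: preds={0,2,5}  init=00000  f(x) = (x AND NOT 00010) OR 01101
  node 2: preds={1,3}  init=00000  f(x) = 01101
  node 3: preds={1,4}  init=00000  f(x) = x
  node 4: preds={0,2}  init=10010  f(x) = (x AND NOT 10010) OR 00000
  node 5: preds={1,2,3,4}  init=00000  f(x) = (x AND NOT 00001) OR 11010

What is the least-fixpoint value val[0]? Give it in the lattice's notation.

Iteration log — 10 steps:
  step 1. node 0  ⊔preds=10010  new=11110  old=00000  +wl: 
  step 2. node 1  ⊔preds=11110  new=11101  old=00000  +wl: 0
  step 3. node 2  ⊔preds=11101  new=01101  old=00000  +wl: 1
  step 4. node 3  ⊔preds=11111  new=11111  old=00000  +wl: 2
  step 5. node 4  ⊔preds=11111  new=11111  old=10010  +wl: 3
  step 6. node 5  ⊔preds=11111  new=11110  old=00000  +wl: 
  step 7. node 0  ⊔preds=11111  new=11110  stable
  step 8. node 1  ⊔preds=11111  new=11101  stable
  step 9. node 2  ⊔preds=11111  new=01101  stable
  step 10. node 3  ⊔preds=11111  new=11111  stable

Least fixpoint reached:
  node 0: 11110
  node 1: 11101
  node 2: 01101
  node 3: 11111
  node 4: 11111
  node 5: 11110

11110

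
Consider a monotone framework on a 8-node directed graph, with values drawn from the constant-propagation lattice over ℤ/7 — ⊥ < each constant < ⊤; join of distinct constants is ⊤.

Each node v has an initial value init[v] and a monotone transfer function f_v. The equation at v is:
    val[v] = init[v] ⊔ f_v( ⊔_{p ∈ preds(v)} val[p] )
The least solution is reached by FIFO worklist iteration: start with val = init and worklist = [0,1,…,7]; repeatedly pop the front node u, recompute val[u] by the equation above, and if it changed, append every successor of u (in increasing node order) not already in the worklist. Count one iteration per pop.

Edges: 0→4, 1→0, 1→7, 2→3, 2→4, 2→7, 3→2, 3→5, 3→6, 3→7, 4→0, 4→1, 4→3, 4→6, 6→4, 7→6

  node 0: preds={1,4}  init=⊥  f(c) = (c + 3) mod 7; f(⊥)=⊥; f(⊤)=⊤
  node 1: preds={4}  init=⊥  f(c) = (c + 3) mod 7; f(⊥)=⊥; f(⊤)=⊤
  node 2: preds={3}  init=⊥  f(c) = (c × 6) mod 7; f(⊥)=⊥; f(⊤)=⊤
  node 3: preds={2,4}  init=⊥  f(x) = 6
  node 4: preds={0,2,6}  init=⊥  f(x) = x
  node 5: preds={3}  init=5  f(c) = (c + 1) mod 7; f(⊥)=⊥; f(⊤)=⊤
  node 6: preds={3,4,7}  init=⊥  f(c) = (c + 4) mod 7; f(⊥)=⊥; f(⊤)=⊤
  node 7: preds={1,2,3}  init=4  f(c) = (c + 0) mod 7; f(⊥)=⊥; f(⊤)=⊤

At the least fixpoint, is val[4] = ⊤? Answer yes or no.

yes

Iteration log — 18 steps:
  step 1. node 0  ⊔preds=⊥  new=⊥  stable
  step 2. node 1  ⊔preds=⊥  new=⊥  stable
  step 3. node 2  ⊔preds=⊥  new=⊥  stable
  step 4. node 3  ⊔preds=⊥  new=6  old=⊥  +wl: 2
  step 5. node 4  ⊔preds=⊥  new=⊥  stable
  step 6. node 5  ⊔preds=6  new=⊤  old=5  +wl: 
  step 7. node 6  ⊔preds=⊤  new=⊤  old=⊥  +wl: 4
  step 8. node 7  ⊔preds=6  new=⊤  old=4  +wl: 6
  step 9. node 2  ⊔preds=6  new=1  old=⊥  +wl: 3,7
  step 10. node 4  ⊔preds=⊤  new=⊤  old=⊥  +wl: 0,1
  step 11. node 6  ⊔preds=⊤  new=⊤  stable
  step 12. node 3  ⊔preds=⊤  new=6  stable
  step 13. node 7  ⊔preds=⊤  new=⊤  stable
  step 14. node 0  ⊔preds=⊤  new=⊤  old=⊥  +wl: 4
  step 15. node 1  ⊔preds=⊤  new=⊤  old=⊥  +wl: 0,7
  step 16. node 4  ⊔preds=⊤  new=⊤  stable
  step 17. node 0  ⊔preds=⊤  new=⊤  stable
  step 18. node 7  ⊔preds=⊤  new=⊤  stable

Least fixpoint reached:
  node 0: ⊤
  node 1: ⊤
  node 2: 1
  node 3: 6
  node 4: ⊤
  node 5: ⊤
  node 6: ⊤
  node 7: ⊤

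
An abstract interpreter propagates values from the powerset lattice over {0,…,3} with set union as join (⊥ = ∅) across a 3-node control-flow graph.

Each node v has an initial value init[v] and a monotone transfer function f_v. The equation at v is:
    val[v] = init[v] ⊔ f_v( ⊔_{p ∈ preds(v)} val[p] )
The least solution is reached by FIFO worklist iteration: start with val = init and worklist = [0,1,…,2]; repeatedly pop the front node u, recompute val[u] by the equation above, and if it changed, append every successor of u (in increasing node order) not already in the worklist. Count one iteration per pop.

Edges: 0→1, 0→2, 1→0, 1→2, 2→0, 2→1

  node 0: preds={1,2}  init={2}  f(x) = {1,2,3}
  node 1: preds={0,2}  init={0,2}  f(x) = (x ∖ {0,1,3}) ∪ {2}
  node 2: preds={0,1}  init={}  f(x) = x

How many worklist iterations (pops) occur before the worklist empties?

5

Iteration log — 5 steps:
  step 1. node 0  ⊔preds={0,2}  new={1,2,3}  old={2}  +wl: 
  step 2. node 1  ⊔preds={1,2,3}  new={0,2}  stable
  step 3. node 2  ⊔preds={0,1,2,3}  new={0,1,2,3}  old={}  +wl: 0,1
  step 4. node 0  ⊔preds={0,1,2,3}  new={1,2,3}  stable
  step 5. node 1  ⊔preds={0,1,2,3}  new={0,2}  stable

Least fixpoint reached:
  node 0: {1,2,3}
  node 1: {0,2}
  node 2: {0,1,2,3}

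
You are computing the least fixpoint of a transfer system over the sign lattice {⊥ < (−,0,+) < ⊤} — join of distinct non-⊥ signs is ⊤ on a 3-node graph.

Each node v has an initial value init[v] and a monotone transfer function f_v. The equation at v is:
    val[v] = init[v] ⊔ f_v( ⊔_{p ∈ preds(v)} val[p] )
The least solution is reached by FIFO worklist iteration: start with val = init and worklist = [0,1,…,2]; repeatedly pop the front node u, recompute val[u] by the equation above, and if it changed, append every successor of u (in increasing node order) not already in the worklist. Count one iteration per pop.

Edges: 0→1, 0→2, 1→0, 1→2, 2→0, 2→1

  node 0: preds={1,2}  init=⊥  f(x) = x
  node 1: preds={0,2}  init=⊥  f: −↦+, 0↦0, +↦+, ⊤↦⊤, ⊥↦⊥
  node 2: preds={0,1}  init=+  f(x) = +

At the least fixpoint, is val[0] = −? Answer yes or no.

no

Worklist (4 pops):
  #1 pop 0: in=+ → + (was ⊥); enqueue []
  #2 pop 1: in=+ → + (was ⊥); enqueue [0]
  #3 pop 2: in=+ → + (no change)
  #4 pop 0: in=+ → + (no change)

Fixpoint:
  val[0] = +
  val[1] = +
  val[2] = +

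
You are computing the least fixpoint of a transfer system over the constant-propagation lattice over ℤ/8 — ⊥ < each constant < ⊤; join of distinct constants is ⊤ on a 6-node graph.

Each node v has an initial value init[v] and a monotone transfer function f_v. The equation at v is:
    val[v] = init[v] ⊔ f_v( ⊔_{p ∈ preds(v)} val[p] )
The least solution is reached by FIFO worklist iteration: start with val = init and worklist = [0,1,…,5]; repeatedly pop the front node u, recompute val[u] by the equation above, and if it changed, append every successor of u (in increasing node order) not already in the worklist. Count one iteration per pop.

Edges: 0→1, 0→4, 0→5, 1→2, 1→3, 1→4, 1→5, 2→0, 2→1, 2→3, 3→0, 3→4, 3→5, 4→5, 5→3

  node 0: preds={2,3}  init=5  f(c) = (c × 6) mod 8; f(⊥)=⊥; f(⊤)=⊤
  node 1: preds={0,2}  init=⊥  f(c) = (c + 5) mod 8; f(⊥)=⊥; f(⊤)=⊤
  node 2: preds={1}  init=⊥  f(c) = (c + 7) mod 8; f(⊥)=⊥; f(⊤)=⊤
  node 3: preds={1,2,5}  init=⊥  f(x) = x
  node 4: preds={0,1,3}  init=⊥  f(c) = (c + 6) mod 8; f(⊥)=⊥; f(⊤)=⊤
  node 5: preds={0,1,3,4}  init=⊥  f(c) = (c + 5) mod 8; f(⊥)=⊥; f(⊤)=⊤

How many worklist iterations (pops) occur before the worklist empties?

15

Trace (15 dequeues):
  [1] u=0 | in ⊥ | out 5 | ==
  [2] u=1 | in 5 | out 2 | prev ⊥ | push {}
  [3] u=2 | in 2 | out 1 | prev ⊥ | push {0,1}
  [4] u=3 | in ⊤ | out ⊤ | prev ⊥ | push {}
  [5] u=4 | in ⊤ | out ⊤ | prev ⊥ | push {}
  [6] u=5 | in ⊤ | out ⊤ | prev ⊥ | push {3}
  [7] u=0 | in ⊤ | out ⊤ | prev 5 | push {4,5}
  [8] u=1 | in ⊤ | out ⊤ | prev 2 | push {2}
  [9] u=3 | in ⊤ | out ⊤ | ==
  [10] u=4 | in ⊤ | out ⊤ | ==
  [11] u=5 | in ⊤ | out ⊤ | ==
  [12] u=2 | in ⊤ | out ⊤ | prev 1 | push {0,1,3}
  [13] u=0 | in ⊤ | out ⊤ | ==
  [14] u=1 | in ⊤ | out ⊤ | ==
  [15] u=3 | in ⊤ | out ⊤ | ==

Converged values:
  [0] ⊤
  [1] ⊤
  [2] ⊤
  [3] ⊤
  [4] ⊤
  [5] ⊤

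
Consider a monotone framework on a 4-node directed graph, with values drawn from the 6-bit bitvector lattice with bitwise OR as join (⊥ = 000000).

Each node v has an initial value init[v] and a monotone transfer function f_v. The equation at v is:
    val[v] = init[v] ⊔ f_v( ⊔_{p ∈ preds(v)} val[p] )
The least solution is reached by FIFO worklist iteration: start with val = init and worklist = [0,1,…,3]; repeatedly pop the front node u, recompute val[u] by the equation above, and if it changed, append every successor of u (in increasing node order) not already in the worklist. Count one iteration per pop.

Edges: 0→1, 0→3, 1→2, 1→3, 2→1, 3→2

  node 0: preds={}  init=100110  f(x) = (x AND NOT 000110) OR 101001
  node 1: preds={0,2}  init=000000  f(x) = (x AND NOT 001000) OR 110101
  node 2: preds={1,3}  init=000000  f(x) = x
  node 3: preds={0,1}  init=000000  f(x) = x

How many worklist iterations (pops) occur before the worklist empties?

Iteration log — 7 steps:
  step 1. node 0  ⊔preds=000000  new=101111  old=100110  +wl: 
  step 2. node 1  ⊔preds=101111  new=110111  old=000000  +wl: 
  step 3. node 2  ⊔preds=110111  new=110111  old=000000  +wl: 1
  step 4. node 3  ⊔preds=111111  new=111111  old=000000  +wl: 2
  step 5. node 1  ⊔preds=111111  new=110111  stable
  step 6. node 2  ⊔preds=111111  new=111111  old=110111  +wl: 1
  step 7. node 1  ⊔preds=111111  new=110111  stable

Least fixpoint reached:
  node 0: 101111
  node 1: 110111
  node 2: 111111
  node 3: 111111

7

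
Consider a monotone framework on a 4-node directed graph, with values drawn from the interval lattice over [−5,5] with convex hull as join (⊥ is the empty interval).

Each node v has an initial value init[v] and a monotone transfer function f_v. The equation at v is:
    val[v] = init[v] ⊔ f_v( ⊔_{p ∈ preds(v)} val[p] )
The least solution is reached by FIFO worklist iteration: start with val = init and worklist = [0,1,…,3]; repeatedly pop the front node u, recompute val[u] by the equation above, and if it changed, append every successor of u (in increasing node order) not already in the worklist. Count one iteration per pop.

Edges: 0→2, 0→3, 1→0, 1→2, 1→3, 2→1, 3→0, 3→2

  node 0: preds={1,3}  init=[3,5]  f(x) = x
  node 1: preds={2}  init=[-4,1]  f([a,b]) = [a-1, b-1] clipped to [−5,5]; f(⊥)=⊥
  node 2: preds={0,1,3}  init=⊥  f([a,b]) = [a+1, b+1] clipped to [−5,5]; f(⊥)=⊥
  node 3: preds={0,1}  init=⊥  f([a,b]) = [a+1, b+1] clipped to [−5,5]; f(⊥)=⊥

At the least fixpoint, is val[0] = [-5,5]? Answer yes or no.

no

Trace (8 dequeues):
  [1] u=0 | in [-4,1] | out [-4,5] | prev [3,5] | push {}
  [2] u=1 | in ⊥ | out [-4,1] | ==
  [3] u=2 | in [-4,5] | out [-3,5] | prev ⊥ | push {1}
  [4] u=3 | in [-4,5] | out [-3,5] | prev ⊥ | push {0,2}
  [5] u=1 | in [-3,5] | out [-4,4] | prev [-4,1] | push {3}
  [6] u=0 | in [-4,5] | out [-4,5] | ==
  [7] u=2 | in [-4,5] | out [-3,5] | ==
  [8] u=3 | in [-4,5] | out [-3,5] | ==

Converged values:
  [0] [-4,5]
  [1] [-4,4]
  [2] [-3,5]
  [3] [-3,5]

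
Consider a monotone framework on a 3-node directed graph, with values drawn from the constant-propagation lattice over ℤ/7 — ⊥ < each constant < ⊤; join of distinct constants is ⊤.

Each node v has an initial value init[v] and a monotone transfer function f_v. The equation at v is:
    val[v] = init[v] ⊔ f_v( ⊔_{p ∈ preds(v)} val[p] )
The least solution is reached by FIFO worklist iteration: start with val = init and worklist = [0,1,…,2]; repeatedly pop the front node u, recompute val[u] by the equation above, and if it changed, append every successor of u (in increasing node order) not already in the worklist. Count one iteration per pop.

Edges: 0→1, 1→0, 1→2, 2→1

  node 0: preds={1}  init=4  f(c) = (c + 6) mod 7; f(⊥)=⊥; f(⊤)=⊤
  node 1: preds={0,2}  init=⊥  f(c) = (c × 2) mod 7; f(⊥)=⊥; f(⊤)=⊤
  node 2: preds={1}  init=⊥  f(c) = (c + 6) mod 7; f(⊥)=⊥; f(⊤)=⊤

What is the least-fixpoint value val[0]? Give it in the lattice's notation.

⊤

Iteration log — 8 steps:
  step 1. node 0  ⊔preds=⊥  new=4  stable
  step 2. node 1  ⊔preds=4  new=1  old=⊥  +wl: 0
  step 3. node 2  ⊔preds=1  new=0  old=⊥  +wl: 1
  step 4. node 0  ⊔preds=1  new=⊤  old=4  +wl: 
  step 5. node 1  ⊔preds=⊤  new=⊤  old=1  +wl: 0,2
  step 6. node 0  ⊔preds=⊤  new=⊤  stable
  step 7. node 2  ⊔preds=⊤  new=⊤  old=0  +wl: 1
  step 8. node 1  ⊔preds=⊤  new=⊤  stable

Least fixpoint reached:
  node 0: ⊤
  node 1: ⊤
  node 2: ⊤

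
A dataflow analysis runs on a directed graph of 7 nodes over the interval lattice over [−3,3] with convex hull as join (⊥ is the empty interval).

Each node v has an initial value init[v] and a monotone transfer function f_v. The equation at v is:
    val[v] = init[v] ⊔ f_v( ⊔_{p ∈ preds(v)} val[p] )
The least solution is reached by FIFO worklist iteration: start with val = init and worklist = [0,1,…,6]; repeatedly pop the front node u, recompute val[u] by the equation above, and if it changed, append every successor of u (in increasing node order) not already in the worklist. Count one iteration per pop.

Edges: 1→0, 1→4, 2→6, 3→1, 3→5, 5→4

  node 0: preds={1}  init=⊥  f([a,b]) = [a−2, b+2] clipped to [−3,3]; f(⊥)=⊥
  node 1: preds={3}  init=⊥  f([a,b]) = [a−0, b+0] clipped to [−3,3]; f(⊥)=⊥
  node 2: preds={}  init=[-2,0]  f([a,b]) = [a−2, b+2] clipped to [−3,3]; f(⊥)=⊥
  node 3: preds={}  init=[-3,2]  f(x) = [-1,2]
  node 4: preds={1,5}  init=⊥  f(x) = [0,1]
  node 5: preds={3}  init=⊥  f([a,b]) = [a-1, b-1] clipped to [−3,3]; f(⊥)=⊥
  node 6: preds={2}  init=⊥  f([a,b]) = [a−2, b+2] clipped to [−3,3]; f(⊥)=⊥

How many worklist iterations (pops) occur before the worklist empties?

9

Trace (9 dequeues):
  [1] u=0 | in ⊥ | out ⊥ | ==
  [2] u=1 | in [-3,2] | out [-3,2] | prev ⊥ | push {0}
  [3] u=2 | in ⊥ | out [-2,0] | ==
  [4] u=3 | in ⊥ | out [-3,2] | ==
  [5] u=4 | in [-3,2] | out [0,1] | prev ⊥ | push {}
  [6] u=5 | in [-3,2] | out [-3,1] | prev ⊥ | push {4}
  [7] u=6 | in [-2,0] | out [-3,2] | prev ⊥ | push {}
  [8] u=0 | in [-3,2] | out [-3,3] | prev ⊥ | push {}
  [9] u=4 | in [-3,2] | out [0,1] | ==

Converged values:
  [0] [-3,3]
  [1] [-3,2]
  [2] [-2,0]
  [3] [-3,2]
  [4] [0,1]
  [5] [-3,1]
  [6] [-3,2]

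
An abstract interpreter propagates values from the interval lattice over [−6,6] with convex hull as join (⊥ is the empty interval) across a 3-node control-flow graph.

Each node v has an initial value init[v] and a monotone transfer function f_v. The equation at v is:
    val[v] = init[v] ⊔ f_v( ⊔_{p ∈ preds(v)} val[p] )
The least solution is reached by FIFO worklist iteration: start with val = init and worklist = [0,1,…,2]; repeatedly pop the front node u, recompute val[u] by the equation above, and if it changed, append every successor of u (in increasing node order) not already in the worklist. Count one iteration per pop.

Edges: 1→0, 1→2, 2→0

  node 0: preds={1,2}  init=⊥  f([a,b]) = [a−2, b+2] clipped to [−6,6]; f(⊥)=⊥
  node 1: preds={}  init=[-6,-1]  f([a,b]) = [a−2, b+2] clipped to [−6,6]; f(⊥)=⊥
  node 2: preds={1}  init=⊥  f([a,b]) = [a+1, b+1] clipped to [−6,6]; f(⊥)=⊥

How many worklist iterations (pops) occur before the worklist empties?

4

Iteration log — 4 steps:
  step 1. node 0  ⊔preds=[-6,-1]  new=[-6,1]  old=⊥  +wl: 
  step 2. node 1  ⊔preds=⊥  new=[-6,-1]  stable
  step 3. node 2  ⊔preds=[-6,-1]  new=[-5,0]  old=⊥  +wl: 0
  step 4. node 0  ⊔preds=[-6,0]  new=[-6,2]  old=[-6,1]  +wl: 

Least fixpoint reached:
  node 0: [-6,2]
  node 1: [-6,-1]
  node 2: [-5,0]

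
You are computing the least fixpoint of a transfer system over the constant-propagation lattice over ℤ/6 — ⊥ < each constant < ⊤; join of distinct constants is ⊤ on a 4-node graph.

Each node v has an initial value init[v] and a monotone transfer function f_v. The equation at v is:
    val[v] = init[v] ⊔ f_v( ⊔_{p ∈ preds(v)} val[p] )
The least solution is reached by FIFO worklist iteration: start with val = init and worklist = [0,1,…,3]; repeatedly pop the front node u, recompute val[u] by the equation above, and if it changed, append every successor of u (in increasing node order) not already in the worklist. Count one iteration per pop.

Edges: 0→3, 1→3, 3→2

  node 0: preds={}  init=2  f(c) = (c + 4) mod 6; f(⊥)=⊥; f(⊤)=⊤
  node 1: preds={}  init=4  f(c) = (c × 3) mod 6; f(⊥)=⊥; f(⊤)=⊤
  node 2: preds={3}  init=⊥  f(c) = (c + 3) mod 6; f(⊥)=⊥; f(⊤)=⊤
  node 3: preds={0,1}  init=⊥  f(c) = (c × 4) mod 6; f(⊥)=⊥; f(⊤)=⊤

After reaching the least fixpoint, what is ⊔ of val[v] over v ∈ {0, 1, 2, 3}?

Trace (5 dequeues):
  [1] u=0 | in ⊥ | out 2 | ==
  [2] u=1 | in ⊥ | out 4 | ==
  [3] u=2 | in ⊥ | out ⊥ | ==
  [4] u=3 | in ⊤ | out ⊤ | prev ⊥ | push {2}
  [5] u=2 | in ⊤ | out ⊤ | prev ⊥ | push {}

Converged values:
  [0] 2
  [1] 4
  [2] ⊤
  [3] ⊤

⊤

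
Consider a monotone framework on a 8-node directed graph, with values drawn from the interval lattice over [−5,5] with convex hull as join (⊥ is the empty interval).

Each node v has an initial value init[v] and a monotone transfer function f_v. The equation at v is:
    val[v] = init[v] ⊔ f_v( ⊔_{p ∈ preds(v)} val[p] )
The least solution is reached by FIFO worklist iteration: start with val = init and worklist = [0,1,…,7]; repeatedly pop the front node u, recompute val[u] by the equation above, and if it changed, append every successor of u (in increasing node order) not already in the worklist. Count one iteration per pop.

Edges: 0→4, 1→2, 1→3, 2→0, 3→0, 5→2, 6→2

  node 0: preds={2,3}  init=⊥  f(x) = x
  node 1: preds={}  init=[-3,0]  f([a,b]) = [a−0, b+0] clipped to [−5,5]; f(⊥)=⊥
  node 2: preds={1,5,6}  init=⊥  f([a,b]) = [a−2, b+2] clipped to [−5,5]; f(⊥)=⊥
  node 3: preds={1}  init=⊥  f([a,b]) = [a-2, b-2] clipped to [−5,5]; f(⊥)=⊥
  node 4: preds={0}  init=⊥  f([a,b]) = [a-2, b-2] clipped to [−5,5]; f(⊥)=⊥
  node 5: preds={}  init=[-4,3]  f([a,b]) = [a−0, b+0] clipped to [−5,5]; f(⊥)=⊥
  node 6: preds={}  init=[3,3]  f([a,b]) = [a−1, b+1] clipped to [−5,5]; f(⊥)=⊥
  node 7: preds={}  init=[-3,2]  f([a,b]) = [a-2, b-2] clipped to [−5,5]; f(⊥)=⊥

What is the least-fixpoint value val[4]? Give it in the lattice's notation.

Trace (10 dequeues):
  [1] u=0 | in ⊥ | out ⊥ | ==
  [2] u=1 | in ⊥ | out [-3,0] | ==
  [3] u=2 | in [-4,3] | out [-5,5] | prev ⊥ | push {0}
  [4] u=3 | in [-3,0] | out [-5,-2] | prev ⊥ | push {}
  [5] u=4 | in ⊥ | out ⊥ | ==
  [6] u=5 | in ⊥ | out [-4,3] | ==
  [7] u=6 | in ⊥ | out [3,3] | ==
  [8] u=7 | in ⊥ | out [-3,2] | ==
  [9] u=0 | in [-5,5] | out [-5,5] | prev ⊥ | push {4}
  [10] u=4 | in [-5,5] | out [-5,3] | prev ⊥ | push {}

Converged values:
  [0] [-5,5]
  [1] [-3,0]
  [2] [-5,5]
  [3] [-5,-2]
  [4] [-5,3]
  [5] [-4,3]
  [6] [3,3]
  [7] [-3,2]

[-5,3]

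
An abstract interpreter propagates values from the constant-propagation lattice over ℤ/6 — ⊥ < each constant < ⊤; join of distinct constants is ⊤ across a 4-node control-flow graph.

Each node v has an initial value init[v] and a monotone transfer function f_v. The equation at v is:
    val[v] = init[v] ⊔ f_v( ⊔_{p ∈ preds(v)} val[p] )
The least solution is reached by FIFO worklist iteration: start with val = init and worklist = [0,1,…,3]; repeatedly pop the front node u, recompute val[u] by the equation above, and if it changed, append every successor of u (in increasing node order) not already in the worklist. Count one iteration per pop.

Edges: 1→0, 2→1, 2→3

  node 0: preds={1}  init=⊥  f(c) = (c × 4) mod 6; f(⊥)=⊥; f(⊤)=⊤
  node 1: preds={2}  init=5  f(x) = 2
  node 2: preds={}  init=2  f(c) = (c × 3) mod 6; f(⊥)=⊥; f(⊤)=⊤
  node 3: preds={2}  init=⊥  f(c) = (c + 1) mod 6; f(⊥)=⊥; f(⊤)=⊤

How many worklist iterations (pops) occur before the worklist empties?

5

Trace (5 dequeues):
  [1] u=0 | in 5 | out 2 | prev ⊥ | push {}
  [2] u=1 | in 2 | out ⊤ | prev 5 | push {0}
  [3] u=2 | in ⊥ | out 2 | ==
  [4] u=3 | in 2 | out 3 | prev ⊥ | push {}
  [5] u=0 | in ⊤ | out ⊤ | prev 2 | push {}

Converged values:
  [0] ⊤
  [1] ⊤
  [2] 2
  [3] 3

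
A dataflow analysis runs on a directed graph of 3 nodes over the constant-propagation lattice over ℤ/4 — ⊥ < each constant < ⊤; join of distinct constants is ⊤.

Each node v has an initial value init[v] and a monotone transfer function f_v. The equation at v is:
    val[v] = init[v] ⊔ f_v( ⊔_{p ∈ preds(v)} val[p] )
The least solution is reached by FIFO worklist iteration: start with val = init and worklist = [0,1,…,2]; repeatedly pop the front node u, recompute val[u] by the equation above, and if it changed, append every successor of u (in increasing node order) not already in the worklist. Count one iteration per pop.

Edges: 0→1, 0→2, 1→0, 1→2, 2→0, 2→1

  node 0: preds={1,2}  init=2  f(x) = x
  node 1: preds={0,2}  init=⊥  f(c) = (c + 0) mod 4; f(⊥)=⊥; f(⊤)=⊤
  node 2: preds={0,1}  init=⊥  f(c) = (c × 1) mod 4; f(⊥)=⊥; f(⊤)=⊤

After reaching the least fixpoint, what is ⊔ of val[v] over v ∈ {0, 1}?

2

Trace (5 dequeues):
  [1] u=0 | in ⊥ | out 2 | ==
  [2] u=1 | in 2 | out 2 | prev ⊥ | push {0}
  [3] u=2 | in 2 | out 2 | prev ⊥ | push {1}
  [4] u=0 | in 2 | out 2 | ==
  [5] u=1 | in 2 | out 2 | ==

Converged values:
  [0] 2
  [1] 2
  [2] 2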